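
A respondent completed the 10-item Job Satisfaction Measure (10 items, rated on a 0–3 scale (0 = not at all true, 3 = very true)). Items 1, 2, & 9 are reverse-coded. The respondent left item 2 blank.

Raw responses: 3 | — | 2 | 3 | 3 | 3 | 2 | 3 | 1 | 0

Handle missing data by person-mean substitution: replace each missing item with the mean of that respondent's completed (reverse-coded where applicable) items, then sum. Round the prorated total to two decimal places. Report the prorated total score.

20.00

Reverse-coded (reverse-coded value = 3 − response):
  item 1: 3 − 3 = 0
  item 9: 3 − 1 = 2
Completed scored items (9 of 10): 0, 2, 3, 3, 3, 2, 3, 2, 0; sum = 18.
Person mean = 18 / 9 ≈ 2.0000
Prorated total = (18 / 9) × 10 = 20.00 (to 2 dp)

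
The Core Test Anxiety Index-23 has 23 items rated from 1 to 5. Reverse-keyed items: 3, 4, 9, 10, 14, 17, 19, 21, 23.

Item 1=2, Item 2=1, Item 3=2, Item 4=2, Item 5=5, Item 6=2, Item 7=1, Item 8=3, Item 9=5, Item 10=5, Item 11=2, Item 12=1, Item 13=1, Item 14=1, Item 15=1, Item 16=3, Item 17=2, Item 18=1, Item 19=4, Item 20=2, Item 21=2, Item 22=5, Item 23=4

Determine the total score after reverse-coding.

57

Raw sum = 57. Reverse-keyed items: 3, 4, 9, 10, 14, 17, 19, 21, 23; their raw sum = 27.
Each reversal replaces raw with 6 − raw, changing the total by 6 − 2·raw per item.
Total = 57 + 9·6 − 2·27 = 57 + 54 − 54 = 57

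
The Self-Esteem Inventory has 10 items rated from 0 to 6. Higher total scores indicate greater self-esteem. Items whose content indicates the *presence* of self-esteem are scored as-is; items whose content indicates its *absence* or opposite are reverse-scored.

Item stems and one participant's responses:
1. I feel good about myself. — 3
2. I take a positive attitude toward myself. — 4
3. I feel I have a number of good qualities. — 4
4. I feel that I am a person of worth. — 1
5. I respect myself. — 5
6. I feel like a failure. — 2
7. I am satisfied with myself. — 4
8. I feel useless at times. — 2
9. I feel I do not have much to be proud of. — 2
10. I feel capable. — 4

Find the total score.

Items 6, 8, 9 describe the absence/opposite of self-esteem → reverse-score.
on a 0–6 scale, reversed = 6 − raw.
  item 1: 3
  item 2: 4
  item 3: 4
  item 4: 1
  item 5: 5
  item 6: 6 − 2 = 4
  item 7: 4
  item 8: 6 − 2 = 4
  item 9: 6 − 2 = 4
  item 10: 4
Total = 3 + 4 + 4 + 1 + 5 + 4 + 4 + 4 + 4 + 4 = 37

37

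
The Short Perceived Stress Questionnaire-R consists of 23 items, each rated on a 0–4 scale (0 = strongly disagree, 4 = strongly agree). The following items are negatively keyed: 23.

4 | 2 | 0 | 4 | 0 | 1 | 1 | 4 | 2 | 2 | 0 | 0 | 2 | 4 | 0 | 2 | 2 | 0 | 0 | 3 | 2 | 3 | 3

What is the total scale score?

39

Apply reverse scoring (on a 0–4 scale, reversed = 4 − raw):
  item 23: 4 − 3 = 1
Scored responses: 4, 2, 0, 4, 0, 1, 1, 4, 2, 2, 0, 0, 2, 4, 0, 2, 2, 0, 0, 3, 2, 3, 1
Total = 4 + 2 + 0 + 4 + 0 + 1 + 1 + 4 + 2 + 2 + 0 + 0 + 2 + 4 + 0 + 2 + 2 + 0 + 0 + 3 + 2 + 3 + 1 = 39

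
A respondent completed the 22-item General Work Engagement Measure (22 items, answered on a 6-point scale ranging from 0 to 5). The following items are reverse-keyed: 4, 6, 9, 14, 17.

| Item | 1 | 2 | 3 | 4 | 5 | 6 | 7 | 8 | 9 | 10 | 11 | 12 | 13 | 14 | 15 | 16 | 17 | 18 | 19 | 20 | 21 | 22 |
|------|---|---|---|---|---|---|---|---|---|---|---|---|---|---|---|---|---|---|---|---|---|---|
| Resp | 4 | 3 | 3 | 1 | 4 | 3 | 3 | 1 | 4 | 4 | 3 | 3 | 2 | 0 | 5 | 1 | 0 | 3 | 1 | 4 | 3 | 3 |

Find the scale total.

Reverse-coded items (on a 0–5 scale, reversed = 5 − raw):
  item 4: 5 − 1 = 4
  item 6: 5 − 3 = 2
  item 9: 5 − 4 = 1
  item 14: 5 − 0 = 5
  item 17: 5 − 0 = 5
Scored items: 4, 3, 3, 4, 4, 2, 3, 1, 1, 4, 3, 3, 2, 5, 5, 1, 5, 3, 1, 4, 3, 3
Total = 4 + 3 + 3 + 4 + 4 + 2 + 3 + 1 + 1 + 4 + 3 + 3 + 2 + 5 + 5 + 1 + 5 + 3 + 1 + 4 + 3 + 3 = 67

67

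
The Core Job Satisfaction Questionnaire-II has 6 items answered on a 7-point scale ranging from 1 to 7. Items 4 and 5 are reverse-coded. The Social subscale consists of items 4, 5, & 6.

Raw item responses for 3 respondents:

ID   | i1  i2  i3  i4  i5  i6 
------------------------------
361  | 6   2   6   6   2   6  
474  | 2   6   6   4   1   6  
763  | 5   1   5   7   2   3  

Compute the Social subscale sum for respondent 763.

10

Respondent 763 raw: 5, 1, 5, 7, 2, 3.
Social items: 4, 5, 6.
Reverse-coded (on a 1–7 scale, reversed = 8 − raw):
  item 4: 8 − 7 = 1
  item 5: 8 − 2 = 6
  item 6: 3
Sum = 1 + 6 + 3 = 10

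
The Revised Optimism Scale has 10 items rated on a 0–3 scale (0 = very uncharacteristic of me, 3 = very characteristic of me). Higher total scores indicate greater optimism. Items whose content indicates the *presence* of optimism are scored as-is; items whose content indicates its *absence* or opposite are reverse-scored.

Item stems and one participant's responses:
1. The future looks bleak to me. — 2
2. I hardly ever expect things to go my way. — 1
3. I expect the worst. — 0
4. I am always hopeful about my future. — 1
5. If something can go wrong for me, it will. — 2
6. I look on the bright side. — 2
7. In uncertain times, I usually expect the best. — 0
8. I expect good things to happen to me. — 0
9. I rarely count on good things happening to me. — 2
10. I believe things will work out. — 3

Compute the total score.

Items 1, 2, 3, 5, 9 describe the absence/opposite of optimism → reverse-score.
on a 0–3 scale, reversed = 3 − raw.
  item 1: 3 − 2 = 1
  item 2: 3 − 1 = 2
  item 3: 3 − 0 = 3
  item 4: 1
  item 5: 3 − 2 = 1
  item 6: 2
  item 7: 0
  item 8: 0
  item 9: 3 − 2 = 1
  item 10: 3
Total = 1 + 2 + 3 + 1 + 1 + 2 + 0 + 0 + 1 + 3 = 14

14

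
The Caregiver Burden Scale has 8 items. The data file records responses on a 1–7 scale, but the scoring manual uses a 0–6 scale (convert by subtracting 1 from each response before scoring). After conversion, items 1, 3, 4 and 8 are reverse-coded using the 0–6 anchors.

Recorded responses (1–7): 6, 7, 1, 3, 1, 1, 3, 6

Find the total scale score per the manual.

20

Convert to 0–6: 5, 6, 0, 2, 0, 0, 2, 5
Reverse-coded (on a 0–6 scale, reversed = 6 − raw):
  item 1: 6 − 5 = 1
  item 3: 6 − 0 = 6
  item 4: 6 − 2 = 4
  item 8: 6 − 5 = 1
Scored: 1, 6, 6, 4, 0, 0, 2, 1
Total = 20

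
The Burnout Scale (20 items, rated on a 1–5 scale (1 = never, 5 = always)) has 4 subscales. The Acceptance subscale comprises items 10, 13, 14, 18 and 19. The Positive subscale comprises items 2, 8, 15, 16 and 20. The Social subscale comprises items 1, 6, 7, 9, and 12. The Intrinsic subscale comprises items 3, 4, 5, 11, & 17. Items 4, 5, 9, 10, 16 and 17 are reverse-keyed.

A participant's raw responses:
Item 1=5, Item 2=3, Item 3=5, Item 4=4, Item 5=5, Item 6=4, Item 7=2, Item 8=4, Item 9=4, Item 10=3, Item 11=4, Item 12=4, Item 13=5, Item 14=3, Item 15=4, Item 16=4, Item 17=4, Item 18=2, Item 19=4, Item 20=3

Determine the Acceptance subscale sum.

17

Acceptance items: 10, 13, 14, 18, 19.
Of these, item 10 is reverse-keyed; reverse-coded value = 6 − response.
  item 10: 6 − 3 = 3
  item 13: 5
  item 14: 3
  item 18: 2
  item 19: 4
Sum = 3 + 5 + 3 + 2 + 4 = 17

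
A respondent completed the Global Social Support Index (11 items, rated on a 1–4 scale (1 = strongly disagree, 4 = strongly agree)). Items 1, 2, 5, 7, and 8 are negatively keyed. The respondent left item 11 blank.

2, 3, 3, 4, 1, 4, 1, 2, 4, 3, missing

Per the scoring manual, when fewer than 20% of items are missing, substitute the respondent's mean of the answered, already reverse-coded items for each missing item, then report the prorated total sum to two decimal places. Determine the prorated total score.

Reverse-coded (reverse-coded value = 5 − response):
  item 1: 5 − 2 = 3
  item 2: 5 − 3 = 2
  item 5: 5 − 1 = 4
  item 7: 5 − 1 = 4
  item 8: 5 − 2 = 3
Completed scored items (10 of 11): 3, 2, 3, 4, 4, 4, 4, 3, 4, 3; sum = 34.
Person mean = 34 / 10 ≈ 3.4000
Prorated total = (34 / 10) × 11 = 37.40 (to 2 dp)

37.40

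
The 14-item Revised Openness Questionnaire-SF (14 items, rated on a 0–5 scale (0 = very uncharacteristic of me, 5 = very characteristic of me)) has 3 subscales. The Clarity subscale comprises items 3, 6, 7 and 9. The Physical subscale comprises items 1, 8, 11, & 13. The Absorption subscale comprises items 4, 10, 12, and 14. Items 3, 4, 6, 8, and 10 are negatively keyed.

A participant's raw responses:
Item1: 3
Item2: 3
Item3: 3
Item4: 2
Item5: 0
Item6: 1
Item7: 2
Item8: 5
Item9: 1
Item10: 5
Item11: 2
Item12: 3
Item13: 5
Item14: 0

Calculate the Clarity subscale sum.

9

Clarity items: 3, 6, 7, 9.
Of these, items 3 and 6 are negatively keyed; reversed = (0+5) − raw = 5 − raw.
  item 3: 5 − 3 = 2
  item 6: 5 − 1 = 4
  item 7: 2
  item 9: 1
Sum = 2 + 4 + 2 + 1 = 9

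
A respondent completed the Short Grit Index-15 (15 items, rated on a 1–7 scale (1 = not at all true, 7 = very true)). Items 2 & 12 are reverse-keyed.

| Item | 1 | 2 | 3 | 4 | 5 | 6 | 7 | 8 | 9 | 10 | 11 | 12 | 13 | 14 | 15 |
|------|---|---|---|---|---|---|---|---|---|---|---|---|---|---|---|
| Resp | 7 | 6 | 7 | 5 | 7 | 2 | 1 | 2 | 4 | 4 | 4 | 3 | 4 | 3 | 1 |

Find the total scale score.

58

Reversing items 2 and 12 with 8 − raw:
Total = 7 + (8−6) + 7 + 5 + 7 + 2 + 1 + 2 + 4 + 4 + 4 + (8−3) + 4 + 3 + 1
      = 7 + 2 + 7 + 5 + 7 + 2 + 1 + 2 + 4 + 4 + 4 + 5 + 4 + 3 + 1 = 58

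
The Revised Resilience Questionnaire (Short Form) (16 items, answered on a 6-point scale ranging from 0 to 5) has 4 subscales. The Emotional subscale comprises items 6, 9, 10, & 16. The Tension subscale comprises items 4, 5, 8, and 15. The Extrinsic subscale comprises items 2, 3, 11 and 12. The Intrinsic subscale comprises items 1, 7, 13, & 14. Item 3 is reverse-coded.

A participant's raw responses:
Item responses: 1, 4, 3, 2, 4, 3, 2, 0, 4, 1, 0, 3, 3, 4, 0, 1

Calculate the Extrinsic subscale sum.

9

Extrinsic items: 2, 3, 11, 12.
Of these, item 3 is reverse-coded; on a 0–5 scale, reversed = 5 − raw.
  item 2: 4
  item 3: 5 − 3 = 2
  item 11: 0
  item 12: 3
Sum = 4 + 2 + 0 + 3 = 9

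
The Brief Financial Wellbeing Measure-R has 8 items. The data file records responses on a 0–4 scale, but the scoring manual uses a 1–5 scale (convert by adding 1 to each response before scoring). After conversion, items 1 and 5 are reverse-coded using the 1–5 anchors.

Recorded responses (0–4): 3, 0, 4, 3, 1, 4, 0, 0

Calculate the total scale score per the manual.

Convert to 1–5: 4, 1, 5, 4, 2, 5, 1, 1
Reverse-coded (reversed = (1+5) − raw = 6 − raw):
  item 1: 6 − 4 = 2
  item 5: 6 − 2 = 4
Scored: 2, 1, 5, 4, 4, 5, 1, 1
Total = 23

23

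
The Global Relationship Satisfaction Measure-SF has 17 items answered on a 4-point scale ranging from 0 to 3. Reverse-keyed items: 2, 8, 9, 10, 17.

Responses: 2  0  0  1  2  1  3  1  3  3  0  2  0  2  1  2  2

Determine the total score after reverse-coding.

22

Reverse-coded items (reversed = (0+3) − raw = 3 − raw):
  item 2: 3 − 0 = 3
  item 8: 3 − 1 = 2
  item 9: 3 − 3 = 0
  item 10: 3 − 3 = 0
  item 17: 3 − 2 = 1
Scored responses: 2, 3, 0, 1, 2, 1, 3, 2, 0, 0, 0, 2, 0, 2, 1, 2, 1
Total = 2 + 3 + 0 + 1 + 2 + 1 + 3 + 2 + 0 + 0 + 0 + 2 + 0 + 2 + 1 + 2 + 1 = 22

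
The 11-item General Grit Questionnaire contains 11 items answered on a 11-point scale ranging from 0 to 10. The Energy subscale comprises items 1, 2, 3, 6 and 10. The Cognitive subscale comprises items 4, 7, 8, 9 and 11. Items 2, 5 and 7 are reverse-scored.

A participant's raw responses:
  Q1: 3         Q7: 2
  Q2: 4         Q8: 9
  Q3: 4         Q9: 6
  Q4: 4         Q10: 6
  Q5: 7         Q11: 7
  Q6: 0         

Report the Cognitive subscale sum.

34

Cognitive items: 4, 7, 8, 9, 11.
Of these, item 7 is reverse-scored; reversed = (0+10) − raw = 10 − raw.
  item 4: 4
  item 7: 10 − 2 = 8
  item 8: 9
  item 9: 6
  item 11: 7
Sum = 4 + 8 + 9 + 6 + 7 = 34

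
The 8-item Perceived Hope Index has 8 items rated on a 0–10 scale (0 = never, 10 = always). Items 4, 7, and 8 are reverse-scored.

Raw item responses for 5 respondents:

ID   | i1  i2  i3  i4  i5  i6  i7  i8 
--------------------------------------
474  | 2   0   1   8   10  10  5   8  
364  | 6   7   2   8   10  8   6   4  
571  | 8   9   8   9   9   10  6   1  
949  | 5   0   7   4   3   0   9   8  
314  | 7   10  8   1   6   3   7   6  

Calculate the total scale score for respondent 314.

50

Respondent 314 raw: 7, 10, 8, 1, 6, 3, 7, 6.
Reverse-coded (on a 0–10 scale, reversed = 10 − raw):
  item 1: 7
  item 2: 10
  item 3: 8
  item 4: 10 − 1 = 9
  item 5: 6
  item 6: 3
  item 7: 10 − 7 = 3
  item 8: 10 − 6 = 4
Sum = 7 + 10 + 8 + 9 + 6 + 3 + 3 + 4 = 50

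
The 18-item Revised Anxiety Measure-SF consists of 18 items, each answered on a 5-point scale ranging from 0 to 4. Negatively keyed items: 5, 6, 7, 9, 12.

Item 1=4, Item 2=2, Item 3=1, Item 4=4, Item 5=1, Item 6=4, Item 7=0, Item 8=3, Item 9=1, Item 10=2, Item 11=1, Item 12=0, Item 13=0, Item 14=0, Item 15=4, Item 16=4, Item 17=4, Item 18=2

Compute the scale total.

45

Negatively keyed items use 4 − raw:
  item 5: 4 − 1 = 3
  item 6: 4 − 4 = 0
  item 7: 4 − 0 = 4
  item 9: 4 − 1 = 3
  item 12: 4 − 0 = 4
After reverse-coding: 4, 2, 1, 4, 3, 0, 4, 3, 3, 2, 1, 4, 0, 0, 4, 4, 4, 2
Total = 4 + 2 + 1 + 4 + 3 + 0 + 4 + 3 + 3 + 2 + 1 + 4 + 0 + 0 + 4 + 4 + 4 + 2 = 45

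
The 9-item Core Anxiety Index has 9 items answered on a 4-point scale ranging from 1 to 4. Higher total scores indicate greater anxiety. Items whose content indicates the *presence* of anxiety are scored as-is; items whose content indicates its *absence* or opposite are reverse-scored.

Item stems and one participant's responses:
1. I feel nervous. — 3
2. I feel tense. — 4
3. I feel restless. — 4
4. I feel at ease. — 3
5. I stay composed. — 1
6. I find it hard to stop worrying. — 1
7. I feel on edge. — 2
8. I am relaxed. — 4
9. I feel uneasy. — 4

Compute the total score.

25

Items 4, 5, 8 describe the absence/opposite of anxiety → reverse-score.
reverse-coded value = 5 − response.
  item 1: 3
  item 2: 4
  item 3: 4
  item 4: 5 − 3 = 2
  item 5: 5 − 1 = 4
  item 6: 1
  item 7: 2
  item 8: 5 − 4 = 1
  item 9: 4
Total = 3 + 4 + 4 + 2 + 4 + 1 + 2 + 1 + 4 = 25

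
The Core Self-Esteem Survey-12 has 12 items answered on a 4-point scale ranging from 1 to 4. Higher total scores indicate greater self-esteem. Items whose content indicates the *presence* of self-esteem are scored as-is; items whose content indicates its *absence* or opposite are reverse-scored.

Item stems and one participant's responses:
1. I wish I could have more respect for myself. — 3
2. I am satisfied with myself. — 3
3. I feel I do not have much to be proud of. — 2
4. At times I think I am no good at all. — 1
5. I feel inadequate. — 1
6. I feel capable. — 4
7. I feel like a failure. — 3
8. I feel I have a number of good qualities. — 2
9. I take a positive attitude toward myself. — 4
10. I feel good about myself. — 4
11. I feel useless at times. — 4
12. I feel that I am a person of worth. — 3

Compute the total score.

Items 1, 3, 4, 5, 7, 11 describe the absence/opposite of self-esteem → reverse-score.
reverse-coded value = 5 − response.
  item 1: 5 − 3 = 2
  item 2: 3
  item 3: 5 − 2 = 3
  item 4: 5 − 1 = 4
  item 5: 5 − 1 = 4
  item 6: 4
  item 7: 5 − 3 = 2
  item 8: 2
  item 9: 4
  item 10: 4
  item 11: 5 − 4 = 1
  item 12: 3
Total = 2 + 3 + 3 + 4 + 4 + 4 + 2 + 2 + 4 + 4 + 1 + 3 = 36

36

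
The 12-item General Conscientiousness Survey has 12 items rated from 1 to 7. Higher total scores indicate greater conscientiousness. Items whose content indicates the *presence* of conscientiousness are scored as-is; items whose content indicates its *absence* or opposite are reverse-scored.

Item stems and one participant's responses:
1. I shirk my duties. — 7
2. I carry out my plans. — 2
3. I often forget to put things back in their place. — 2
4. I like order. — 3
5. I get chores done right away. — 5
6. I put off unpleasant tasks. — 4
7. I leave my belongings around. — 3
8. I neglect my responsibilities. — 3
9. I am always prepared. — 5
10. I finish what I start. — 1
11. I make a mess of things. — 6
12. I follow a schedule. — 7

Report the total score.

46

Items 1, 3, 6, 7, 8, 11 describe the absence/opposite of conscientiousness → reverse-score.
on a 1–7 scale, reversed = 8 − raw.
  item 1: 8 − 7 = 1
  item 2: 2
  item 3: 8 − 2 = 6
  item 4: 3
  item 5: 5
  item 6: 8 − 4 = 4
  item 7: 8 − 3 = 5
  item 8: 8 − 3 = 5
  item 9: 5
  item 10: 1
  item 11: 8 − 6 = 2
  item 12: 7
Total = 1 + 2 + 6 + 3 + 5 + 4 + 5 + 5 + 5 + 1 + 2 + 7 = 46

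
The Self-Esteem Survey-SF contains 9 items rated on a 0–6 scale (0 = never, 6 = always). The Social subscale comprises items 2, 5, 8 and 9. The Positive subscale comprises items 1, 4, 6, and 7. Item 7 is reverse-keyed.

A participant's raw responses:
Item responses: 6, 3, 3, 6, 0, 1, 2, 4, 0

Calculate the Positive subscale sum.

Positive items: 1, 4, 6, 7.
Of these, item 7 is reverse-keyed; reverse-coded value = 6 − response.
  item 1: 6
  item 4: 6
  item 6: 1
  item 7: 6 − 2 = 4
Sum = 6 + 6 + 1 + 4 = 17

17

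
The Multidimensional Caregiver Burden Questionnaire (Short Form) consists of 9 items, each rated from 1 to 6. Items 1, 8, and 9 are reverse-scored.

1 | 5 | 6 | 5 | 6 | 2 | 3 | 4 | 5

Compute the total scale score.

Reverse-scored items use 7 − raw:
  item 1: 7 − 1 = 6
  item 8: 7 − 4 = 3
  item 9: 7 − 5 = 2
Scored items: 6, 5, 6, 5, 6, 2, 3, 3, 2
Total = 6 + 5 + 6 + 5 + 6 + 2 + 3 + 3 + 2 = 38

38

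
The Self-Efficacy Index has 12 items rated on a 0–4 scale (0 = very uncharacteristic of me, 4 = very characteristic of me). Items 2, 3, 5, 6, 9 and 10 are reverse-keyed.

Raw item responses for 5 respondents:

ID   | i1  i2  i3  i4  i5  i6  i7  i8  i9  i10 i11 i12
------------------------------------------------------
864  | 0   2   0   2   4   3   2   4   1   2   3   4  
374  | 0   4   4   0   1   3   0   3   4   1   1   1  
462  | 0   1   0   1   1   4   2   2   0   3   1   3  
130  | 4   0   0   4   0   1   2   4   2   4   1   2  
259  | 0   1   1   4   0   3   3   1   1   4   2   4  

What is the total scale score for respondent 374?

12

Respondent 374 raw: 0, 4, 4, 0, 1, 3, 0, 3, 4, 1, 1, 1.
Reverse-coded (reversed = (0+4) − raw = 4 − raw):
  item 1: 0
  item 2: 4 − 4 = 0
  item 3: 4 − 4 = 0
  item 4: 0
  item 5: 4 − 1 = 3
  item 6: 4 − 3 = 1
  item 7: 0
  item 8: 3
  item 9: 4 − 4 = 0
  item 10: 4 − 1 = 3
  item 11: 1
  item 12: 1
Sum = 0 + 0 + 0 + 0 + 3 + 1 + 0 + 3 + 0 + 3 + 1 + 1 = 12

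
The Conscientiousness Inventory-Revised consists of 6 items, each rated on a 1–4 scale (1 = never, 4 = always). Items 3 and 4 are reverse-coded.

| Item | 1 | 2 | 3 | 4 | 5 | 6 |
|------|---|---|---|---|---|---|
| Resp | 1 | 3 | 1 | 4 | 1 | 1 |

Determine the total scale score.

11

Reverse-coded items use 5 − raw:
  item 3: 5 − 1 = 4
  item 4: 5 − 4 = 1
After reverse-coding: 1, 3, 4, 1, 1, 1
Total = 1 + 3 + 4 + 1 + 1 + 1 = 11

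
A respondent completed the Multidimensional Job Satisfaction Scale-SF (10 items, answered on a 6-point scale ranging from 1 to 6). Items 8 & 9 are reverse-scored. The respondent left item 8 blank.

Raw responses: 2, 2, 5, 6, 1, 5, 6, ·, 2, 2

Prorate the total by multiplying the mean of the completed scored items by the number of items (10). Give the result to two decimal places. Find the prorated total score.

37.78

Reverse-coded (on a 1–6 scale, reversed = 7 − raw):
  item 9: 7 − 2 = 5
Completed scored items (9 of 10): 2, 2, 5, 6, 1, 5, 6, 5, 2; sum = 34.
Person mean = 34 / 9 ≈ 3.7778
Prorated total = (34 / 9) × 10 = 37.78 (to 2 dp)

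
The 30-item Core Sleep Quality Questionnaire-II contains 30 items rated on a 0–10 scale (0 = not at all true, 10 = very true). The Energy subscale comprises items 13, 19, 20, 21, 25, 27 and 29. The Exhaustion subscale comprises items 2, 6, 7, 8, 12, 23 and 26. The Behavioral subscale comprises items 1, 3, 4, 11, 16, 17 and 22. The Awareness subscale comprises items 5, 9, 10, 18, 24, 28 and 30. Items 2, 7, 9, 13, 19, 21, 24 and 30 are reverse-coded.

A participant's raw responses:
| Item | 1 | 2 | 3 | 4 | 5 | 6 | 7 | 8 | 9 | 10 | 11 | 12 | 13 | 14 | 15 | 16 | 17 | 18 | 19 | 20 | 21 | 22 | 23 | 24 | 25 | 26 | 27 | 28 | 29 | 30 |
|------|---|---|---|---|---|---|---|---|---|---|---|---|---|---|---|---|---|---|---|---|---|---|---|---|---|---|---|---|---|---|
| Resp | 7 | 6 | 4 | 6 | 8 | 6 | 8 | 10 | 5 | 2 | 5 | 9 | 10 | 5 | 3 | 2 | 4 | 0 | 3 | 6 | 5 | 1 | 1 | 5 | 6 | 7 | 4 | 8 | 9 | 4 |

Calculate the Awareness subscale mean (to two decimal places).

4.86

Awareness items: 5, 9, 10, 18, 24, 28, 30.
Of these, items 9, 24 and 30 are reverse-coded; reverse-coded value = 10 − response.
  item 5: 8
  item 9: 10 − 5 = 5
  item 10: 2
  item 18: 0
  item 24: 10 − 5 = 5
  item 28: 8
  item 30: 10 − 4 = 6
Sum = 8 + 5 + 2 + 0 + 5 + 8 + 6 = 34
Mean = 34 / 7 = 4.86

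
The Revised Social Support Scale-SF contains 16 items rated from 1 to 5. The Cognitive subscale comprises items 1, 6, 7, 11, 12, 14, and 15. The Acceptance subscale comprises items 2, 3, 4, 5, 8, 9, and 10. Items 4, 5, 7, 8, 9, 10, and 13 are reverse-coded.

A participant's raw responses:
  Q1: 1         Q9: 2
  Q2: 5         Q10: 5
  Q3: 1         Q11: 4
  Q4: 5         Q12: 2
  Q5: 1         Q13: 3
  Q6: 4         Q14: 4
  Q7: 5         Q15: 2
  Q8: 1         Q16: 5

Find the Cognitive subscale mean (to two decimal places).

2.57

Cognitive items: 1, 6, 7, 11, 12, 14, 15.
Of these, item 7 is reverse-coded; reverse-coded value = 6 − response.
  item 1: 1
  item 6: 4
  item 7: 6 − 5 = 1
  item 11: 4
  item 12: 2
  item 14: 4
  item 15: 2
Sum = 1 + 4 + 1 + 4 + 2 + 4 + 2 = 18
Mean = 18 / 7 = 2.57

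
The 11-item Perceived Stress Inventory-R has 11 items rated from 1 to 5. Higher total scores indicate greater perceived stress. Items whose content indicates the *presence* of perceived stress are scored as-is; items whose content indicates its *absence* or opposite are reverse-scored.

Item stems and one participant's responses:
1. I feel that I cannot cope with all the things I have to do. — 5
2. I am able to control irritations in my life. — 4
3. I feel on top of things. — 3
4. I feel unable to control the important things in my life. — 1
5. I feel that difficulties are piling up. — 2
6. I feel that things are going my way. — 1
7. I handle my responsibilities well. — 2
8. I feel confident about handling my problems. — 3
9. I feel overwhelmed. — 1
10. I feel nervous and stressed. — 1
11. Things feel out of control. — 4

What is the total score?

Items 2, 3, 6, 7, 8 describe the absence/opposite of perceived stress → reverse-score.
reversed = (1+5) − raw = 6 − raw.
  item 1: 5
  item 2: 6 − 4 = 2
  item 3: 6 − 3 = 3
  item 4: 1
  item 5: 2
  item 6: 6 − 1 = 5
  item 7: 6 − 2 = 4
  item 8: 6 − 3 = 3
  item 9: 1
  item 10: 1
  item 11: 4
Total = 5 + 2 + 3 + 1 + 2 + 5 + 4 + 3 + 1 + 1 + 4 = 31

31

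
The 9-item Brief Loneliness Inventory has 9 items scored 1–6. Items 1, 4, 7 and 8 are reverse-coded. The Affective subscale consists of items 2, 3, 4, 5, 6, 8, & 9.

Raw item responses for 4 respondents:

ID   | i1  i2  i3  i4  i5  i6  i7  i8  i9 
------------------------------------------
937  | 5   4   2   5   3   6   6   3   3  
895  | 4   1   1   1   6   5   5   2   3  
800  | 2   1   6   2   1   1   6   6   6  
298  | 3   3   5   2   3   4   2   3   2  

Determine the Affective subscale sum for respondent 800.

Respondent 800 raw: 2, 1, 6, 2, 1, 1, 6, 6, 6.
Affective items: 2, 3, 4, 5, 6, 8, 9.
Reverse-coded (on a 1–6 scale, reversed = 7 − raw):
  item 2: 1
  item 3: 6
  item 4: 7 − 2 = 5
  item 5: 1
  item 6: 1
  item 8: 7 − 6 = 1
  item 9: 6
Sum = 1 + 6 + 5 + 1 + 1 + 1 + 6 = 21

21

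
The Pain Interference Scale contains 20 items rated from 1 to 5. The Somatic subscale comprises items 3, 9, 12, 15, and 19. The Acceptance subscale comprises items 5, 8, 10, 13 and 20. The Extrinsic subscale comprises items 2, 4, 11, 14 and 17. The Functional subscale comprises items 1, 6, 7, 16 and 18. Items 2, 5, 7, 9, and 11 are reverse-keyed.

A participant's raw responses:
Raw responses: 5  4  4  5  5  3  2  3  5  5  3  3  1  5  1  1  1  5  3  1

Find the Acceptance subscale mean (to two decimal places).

2.20

Acceptance items: 5, 8, 10, 13, 20.
Of these, item 5 is reverse-keyed; reversed = (1+5) − raw = 6 − raw.
  item 5: 6 − 5 = 1
  item 8: 3
  item 10: 5
  item 13: 1
  item 20: 1
Sum = 1 + 3 + 5 + 1 + 1 = 11
Mean = 11 / 5 = 2.20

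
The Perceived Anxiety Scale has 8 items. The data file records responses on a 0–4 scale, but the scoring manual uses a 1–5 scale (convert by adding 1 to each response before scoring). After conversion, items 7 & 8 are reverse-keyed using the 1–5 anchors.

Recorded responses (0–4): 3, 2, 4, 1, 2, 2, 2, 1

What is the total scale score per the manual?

27

Convert to 1–5: 4, 3, 5, 2, 3, 3, 3, 2
Reverse-coded (reversed = (1+5) − raw = 6 − raw):
  item 7: 6 − 3 = 3
  item 8: 6 − 2 = 4
Scored: 4, 3, 5, 2, 3, 3, 3, 4
Total = 27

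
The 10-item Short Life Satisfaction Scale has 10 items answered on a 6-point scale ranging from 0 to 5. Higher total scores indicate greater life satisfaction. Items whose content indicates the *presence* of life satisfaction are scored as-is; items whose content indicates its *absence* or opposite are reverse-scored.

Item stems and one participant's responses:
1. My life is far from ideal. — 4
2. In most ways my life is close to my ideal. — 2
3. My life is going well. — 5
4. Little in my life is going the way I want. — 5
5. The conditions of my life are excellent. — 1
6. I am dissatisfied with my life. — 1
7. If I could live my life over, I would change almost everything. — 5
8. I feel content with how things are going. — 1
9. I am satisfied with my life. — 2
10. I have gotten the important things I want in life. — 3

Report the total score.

19

Items 1, 4, 6, 7 describe the absence/opposite of life satisfaction → reverse-score.
reversed = (0+5) − raw = 5 − raw.
  item 1: 5 − 4 = 1
  item 2: 2
  item 3: 5
  item 4: 5 − 5 = 0
  item 5: 1
  item 6: 5 − 1 = 4
  item 7: 5 − 5 = 0
  item 8: 1
  item 9: 2
  item 10: 3
Total = 1 + 2 + 5 + 0 + 1 + 4 + 0 + 1 + 2 + 3 = 19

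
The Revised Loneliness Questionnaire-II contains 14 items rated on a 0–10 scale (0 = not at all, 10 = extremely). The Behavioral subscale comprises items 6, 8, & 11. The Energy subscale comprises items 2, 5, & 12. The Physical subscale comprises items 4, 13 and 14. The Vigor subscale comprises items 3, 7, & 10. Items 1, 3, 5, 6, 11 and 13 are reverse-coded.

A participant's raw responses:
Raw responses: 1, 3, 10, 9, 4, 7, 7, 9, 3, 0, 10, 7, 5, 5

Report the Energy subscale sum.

Energy items: 2, 5, 12.
Of these, item 5 is reverse-coded; reversed = (0+10) − raw = 10 − raw.
  item 2: 3
  item 5: 10 − 4 = 6
  item 12: 7
Sum = 3 + 6 + 7 = 16

16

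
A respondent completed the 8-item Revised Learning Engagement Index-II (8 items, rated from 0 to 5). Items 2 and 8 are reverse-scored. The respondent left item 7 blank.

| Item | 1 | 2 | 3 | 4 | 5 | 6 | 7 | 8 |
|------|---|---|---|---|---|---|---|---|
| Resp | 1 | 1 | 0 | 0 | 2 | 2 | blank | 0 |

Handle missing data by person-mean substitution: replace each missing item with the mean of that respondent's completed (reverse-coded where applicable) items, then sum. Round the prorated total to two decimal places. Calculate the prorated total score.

Reverse-coded (reversed = (0+5) − raw = 5 − raw):
  item 2: 5 − 1 = 4
  item 8: 5 − 0 = 5
Completed scored items (7 of 8): 1, 4, 0, 0, 2, 2, 5; sum = 14.
Person mean = 14 / 7 ≈ 2.0000
Prorated total = (14 / 7) × 8 = 16.00 (to 2 dp)

16.00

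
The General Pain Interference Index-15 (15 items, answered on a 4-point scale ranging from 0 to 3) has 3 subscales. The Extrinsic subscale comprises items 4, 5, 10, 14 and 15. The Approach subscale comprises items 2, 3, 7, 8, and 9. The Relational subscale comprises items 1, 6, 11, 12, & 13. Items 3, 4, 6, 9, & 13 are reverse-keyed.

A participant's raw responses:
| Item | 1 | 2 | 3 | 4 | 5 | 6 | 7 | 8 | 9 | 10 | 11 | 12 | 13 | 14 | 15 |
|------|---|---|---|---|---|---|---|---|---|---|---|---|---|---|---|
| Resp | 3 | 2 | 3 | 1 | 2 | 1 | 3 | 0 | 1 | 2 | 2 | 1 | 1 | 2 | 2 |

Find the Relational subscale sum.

10

Relational items: 1, 6, 11, 12, 13.
Of these, items 6 & 13 are reverse-keyed; reversed = (0+3) − raw = 3 − raw.
  item 1: 3
  item 6: 3 − 1 = 2
  item 11: 2
  item 12: 1
  item 13: 3 − 1 = 2
Sum = 3 + 2 + 2 + 1 + 2 = 10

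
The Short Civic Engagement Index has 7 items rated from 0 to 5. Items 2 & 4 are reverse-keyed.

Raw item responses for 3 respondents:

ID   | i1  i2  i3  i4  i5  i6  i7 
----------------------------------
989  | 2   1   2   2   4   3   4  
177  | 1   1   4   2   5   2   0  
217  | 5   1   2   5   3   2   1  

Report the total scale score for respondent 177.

Respondent 177 raw: 1, 1, 4, 2, 5, 2, 0.
Reverse-coded (reverse-coded value = 5 − response):
  item 1: 1
  item 2: 5 − 1 = 4
  item 3: 4
  item 4: 5 − 2 = 3
  item 5: 5
  item 6: 2
  item 7: 0
Sum = 1 + 4 + 4 + 3 + 5 + 2 + 0 = 19

19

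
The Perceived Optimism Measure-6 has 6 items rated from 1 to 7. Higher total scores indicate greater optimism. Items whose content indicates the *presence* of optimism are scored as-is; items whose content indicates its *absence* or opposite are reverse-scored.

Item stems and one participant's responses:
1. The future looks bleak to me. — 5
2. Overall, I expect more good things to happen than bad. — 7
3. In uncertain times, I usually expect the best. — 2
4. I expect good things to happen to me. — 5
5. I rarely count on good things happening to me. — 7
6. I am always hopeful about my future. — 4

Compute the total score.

Items 1, 5 describe the absence/opposite of optimism → reverse-score.
reverse-coded value = 8 − response.
  item 1: 8 − 5 = 3
  item 2: 7
  item 3: 2
  item 4: 5
  item 5: 8 − 7 = 1
  item 6: 4
Total = 3 + 7 + 2 + 5 + 1 + 4 = 22

22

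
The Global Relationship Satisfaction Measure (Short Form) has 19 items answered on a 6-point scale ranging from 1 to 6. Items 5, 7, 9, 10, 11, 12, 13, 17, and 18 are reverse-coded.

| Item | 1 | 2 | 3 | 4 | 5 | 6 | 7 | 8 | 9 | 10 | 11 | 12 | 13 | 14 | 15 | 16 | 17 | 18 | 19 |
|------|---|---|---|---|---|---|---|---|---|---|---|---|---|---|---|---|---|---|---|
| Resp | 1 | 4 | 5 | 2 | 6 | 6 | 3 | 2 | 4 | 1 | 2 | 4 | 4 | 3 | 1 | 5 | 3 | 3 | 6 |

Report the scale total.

68

Reverse-coded items (reverse-coded value = 7 − response):
  item 5: 7 − 6 = 1
  item 7: 7 − 3 = 4
  item 9: 7 − 4 = 3
  item 10: 7 − 1 = 6
  item 11: 7 − 2 = 5
  item 12: 7 − 4 = 3
  item 13: 7 − 4 = 3
  item 17: 7 − 3 = 4
  item 18: 7 − 3 = 4
After reverse-coding: 1, 4, 5, 2, 1, 6, 4, 2, 3, 6, 5, 3, 3, 3, 1, 5, 4, 4, 6
Total = 1 + 4 + 5 + 2 + 1 + 6 + 4 + 2 + 3 + 6 + 5 + 3 + 3 + 3 + 1 + 5 + 4 + 4 + 6 = 68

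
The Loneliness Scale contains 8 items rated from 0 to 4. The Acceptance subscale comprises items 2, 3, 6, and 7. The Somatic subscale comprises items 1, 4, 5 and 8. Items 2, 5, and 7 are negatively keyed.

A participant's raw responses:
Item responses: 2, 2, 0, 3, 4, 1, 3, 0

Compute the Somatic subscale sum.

Somatic items: 1, 4, 5, 8.
Of these, item 5 is negatively keyed; on a 0–4 scale, reversed = 4 − raw.
  item 1: 2
  item 4: 3
  item 5: 4 − 4 = 0
  item 8: 0
Sum = 2 + 3 + 0 + 0 = 5

5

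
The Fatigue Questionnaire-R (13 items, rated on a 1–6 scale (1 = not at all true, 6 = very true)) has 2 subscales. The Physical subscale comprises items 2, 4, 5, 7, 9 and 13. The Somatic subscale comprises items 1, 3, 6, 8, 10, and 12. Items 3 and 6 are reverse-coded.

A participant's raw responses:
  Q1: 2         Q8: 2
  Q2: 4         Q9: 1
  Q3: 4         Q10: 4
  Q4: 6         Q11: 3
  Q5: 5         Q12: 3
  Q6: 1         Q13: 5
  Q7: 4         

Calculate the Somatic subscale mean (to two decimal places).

Somatic items: 1, 3, 6, 8, 10, 12.
Of these, items 3 & 6 are reverse-coded; reverse-coded value = 7 − response.
  item 1: 2
  item 3: 7 − 4 = 3
  item 6: 7 − 1 = 6
  item 8: 2
  item 10: 4
  item 12: 3
Sum = 2 + 3 + 6 + 2 + 4 + 3 = 20
Mean = 20 / 6 = 3.33

3.33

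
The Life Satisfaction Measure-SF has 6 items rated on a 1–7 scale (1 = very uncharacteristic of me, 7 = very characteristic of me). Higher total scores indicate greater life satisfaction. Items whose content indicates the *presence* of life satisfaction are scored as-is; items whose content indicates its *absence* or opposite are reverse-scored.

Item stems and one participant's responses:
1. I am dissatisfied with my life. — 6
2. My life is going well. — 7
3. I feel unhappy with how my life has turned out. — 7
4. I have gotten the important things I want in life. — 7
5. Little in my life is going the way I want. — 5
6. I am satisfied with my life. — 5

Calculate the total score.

25

Items 1, 3, 5 describe the absence/opposite of life satisfaction → reverse-score.
on a 1–7 scale, reversed = 8 − raw.
  item 1: 8 − 6 = 2
  item 2: 7
  item 3: 8 − 7 = 1
  item 4: 7
  item 5: 8 − 5 = 3
  item 6: 5
Total = 2 + 7 + 1 + 7 + 3 + 5 = 25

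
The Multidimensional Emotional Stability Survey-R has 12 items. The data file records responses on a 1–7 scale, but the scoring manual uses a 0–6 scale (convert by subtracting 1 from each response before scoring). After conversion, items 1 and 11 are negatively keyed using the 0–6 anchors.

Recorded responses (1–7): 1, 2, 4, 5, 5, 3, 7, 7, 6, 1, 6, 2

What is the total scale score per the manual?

39

Convert to 0–6: 0, 1, 3, 4, 4, 2, 6, 6, 5, 0, 5, 1
Reverse-coded (on a 0–6 scale, reversed = 6 − raw):
  item 1: 6 − 0 = 6
  item 11: 6 − 5 = 1
Scored: 6, 1, 3, 4, 4, 2, 6, 6, 5, 0, 1, 1
Total = 39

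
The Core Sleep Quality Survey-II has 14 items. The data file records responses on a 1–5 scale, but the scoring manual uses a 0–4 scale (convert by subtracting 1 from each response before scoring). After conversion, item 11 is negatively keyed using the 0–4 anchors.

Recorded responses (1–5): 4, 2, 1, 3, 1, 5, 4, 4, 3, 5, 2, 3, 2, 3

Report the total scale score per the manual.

Convert to 0–4: 3, 1, 0, 2, 0, 4, 3, 3, 2, 4, 1, 2, 1, 2
Reverse-coded (reverse-coded value = 4 − response):
  item 11: 4 − 1 = 3
Scored: 3, 1, 0, 2, 0, 4, 3, 3, 2, 4, 3, 2, 1, 2
Total = 30

30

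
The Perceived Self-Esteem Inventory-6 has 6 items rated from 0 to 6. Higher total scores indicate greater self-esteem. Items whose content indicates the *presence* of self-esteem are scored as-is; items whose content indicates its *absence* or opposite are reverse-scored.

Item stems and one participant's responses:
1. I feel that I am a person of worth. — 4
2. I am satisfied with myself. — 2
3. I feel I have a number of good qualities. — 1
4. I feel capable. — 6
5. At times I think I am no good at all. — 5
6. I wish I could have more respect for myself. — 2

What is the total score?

Items 5, 6 describe the absence/opposite of self-esteem → reverse-score.
on a 0–6 scale, reversed = 6 − raw.
  item 1: 4
  item 2: 2
  item 3: 1
  item 4: 6
  item 5: 6 − 5 = 1
  item 6: 6 − 2 = 4
Total = 4 + 2 + 1 + 6 + 1 + 4 = 18

18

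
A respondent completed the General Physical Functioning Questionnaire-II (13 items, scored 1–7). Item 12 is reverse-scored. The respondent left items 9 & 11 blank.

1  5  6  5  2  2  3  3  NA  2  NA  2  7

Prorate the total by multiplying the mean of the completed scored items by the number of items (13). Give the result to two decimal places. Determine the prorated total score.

Reverse-coded (on a 1–7 scale, reversed = 8 − raw):
  item 12: 8 − 2 = 6
Completed scored items (11 of 13): 1, 5, 6, 5, 2, 2, 3, 3, 2, 6, 7; sum = 42.
Person mean = 42 / 11 ≈ 3.8182
Prorated total = (42 / 11) × 13 = 49.64 (to 2 dp)

49.64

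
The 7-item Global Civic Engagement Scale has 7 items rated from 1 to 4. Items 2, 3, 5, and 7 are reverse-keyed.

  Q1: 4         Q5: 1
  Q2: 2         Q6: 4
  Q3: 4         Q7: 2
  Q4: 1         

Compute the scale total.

20

Apply reverse scoring (reversed = (1+4) − raw = 5 − raw):
  item 2: 5 − 2 = 3
  item 3: 5 − 4 = 1
  item 5: 5 − 1 = 4
  item 7: 5 − 2 = 3
Scored responses: 4, 3, 1, 1, 4, 4, 3
Total = 4 + 3 + 1 + 1 + 4 + 4 + 3 = 20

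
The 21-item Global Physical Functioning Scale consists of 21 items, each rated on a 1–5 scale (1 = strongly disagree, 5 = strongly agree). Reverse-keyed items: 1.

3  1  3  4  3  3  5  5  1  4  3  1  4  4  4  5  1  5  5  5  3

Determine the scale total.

72

Reversing item 1 with 6 − raw:
Total = (6−3) + 1 + 3 + 4 + 3 + 3 + 5 + 5 + 1 + 4 + 3 + 1 + 4 + 4 + 4 + 5 + 1 + 5 + 5 + 5 + 3
      = 3 + 1 + 3 + 4 + 3 + 3 + 5 + 5 + 1 + 4 + 3 + 1 + 4 + 4 + 4 + 5 + 1 + 5 + 5 + 5 + 3 = 72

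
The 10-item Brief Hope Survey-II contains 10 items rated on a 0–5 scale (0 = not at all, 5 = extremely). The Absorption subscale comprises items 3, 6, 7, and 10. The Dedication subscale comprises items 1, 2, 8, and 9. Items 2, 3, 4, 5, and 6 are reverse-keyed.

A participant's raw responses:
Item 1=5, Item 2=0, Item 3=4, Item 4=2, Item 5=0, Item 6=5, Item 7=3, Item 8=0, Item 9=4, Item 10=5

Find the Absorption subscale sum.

9

Absorption items: 3, 6, 7, 10.
Of these, items 3 and 6 are reverse-keyed; on a 0–5 scale, reversed = 5 − raw.
  item 3: 5 − 4 = 1
  item 6: 5 − 5 = 0
  item 7: 3
  item 10: 5
Sum = 1 + 0 + 3 + 5 = 9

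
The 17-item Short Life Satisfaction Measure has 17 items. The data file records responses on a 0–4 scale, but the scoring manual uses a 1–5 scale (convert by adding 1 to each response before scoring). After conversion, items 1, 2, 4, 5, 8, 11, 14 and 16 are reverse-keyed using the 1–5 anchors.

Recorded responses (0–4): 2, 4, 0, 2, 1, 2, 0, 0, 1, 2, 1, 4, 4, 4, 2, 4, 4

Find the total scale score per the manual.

50

Convert to 1–5: 3, 5, 1, 3, 2, 3, 1, 1, 2, 3, 2, 5, 5, 5, 3, 5, 5
Reverse-coded (on a 1–5 scale, reversed = 6 − raw):
  item 1: 6 − 3 = 3
  item 2: 6 − 5 = 1
  item 4: 6 − 3 = 3
  item 5: 6 − 2 = 4
  item 8: 6 − 1 = 5
  item 11: 6 − 2 = 4
  item 14: 6 − 5 = 1
  item 16: 6 − 5 = 1
Scored: 3, 1, 1, 3, 4, 3, 1, 5, 2, 3, 4, 5, 5, 1, 3, 1, 5
Total = 50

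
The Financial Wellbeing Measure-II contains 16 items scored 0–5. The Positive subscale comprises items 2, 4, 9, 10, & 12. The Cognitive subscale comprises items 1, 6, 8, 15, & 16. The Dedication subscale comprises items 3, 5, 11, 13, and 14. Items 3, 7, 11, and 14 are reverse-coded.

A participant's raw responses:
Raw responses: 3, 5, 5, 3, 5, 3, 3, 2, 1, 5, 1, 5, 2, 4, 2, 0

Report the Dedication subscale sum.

12

Dedication items: 3, 5, 11, 13, 14.
Of these, items 3, 11 and 14 are reverse-coded; reversed = (0+5) − raw = 5 − raw.
  item 3: 5 − 5 = 0
  item 5: 5
  item 11: 5 − 1 = 4
  item 13: 2
  item 14: 5 − 4 = 1
Sum = 0 + 5 + 4 + 2 + 1 = 12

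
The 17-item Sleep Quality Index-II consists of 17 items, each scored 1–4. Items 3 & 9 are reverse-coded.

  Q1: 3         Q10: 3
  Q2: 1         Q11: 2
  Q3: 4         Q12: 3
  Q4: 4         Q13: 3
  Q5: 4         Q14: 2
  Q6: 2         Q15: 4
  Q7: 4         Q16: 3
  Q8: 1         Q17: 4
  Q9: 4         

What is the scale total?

Raw sum = 51. Reverse-coded items: 3, 9; their raw sum = 8.
Each reversal replaces raw with 5 − raw, changing the total by 5 − 2·raw per item.
Total = 51 + 2·5 − 2·8 = 51 + 10 − 16 = 45

45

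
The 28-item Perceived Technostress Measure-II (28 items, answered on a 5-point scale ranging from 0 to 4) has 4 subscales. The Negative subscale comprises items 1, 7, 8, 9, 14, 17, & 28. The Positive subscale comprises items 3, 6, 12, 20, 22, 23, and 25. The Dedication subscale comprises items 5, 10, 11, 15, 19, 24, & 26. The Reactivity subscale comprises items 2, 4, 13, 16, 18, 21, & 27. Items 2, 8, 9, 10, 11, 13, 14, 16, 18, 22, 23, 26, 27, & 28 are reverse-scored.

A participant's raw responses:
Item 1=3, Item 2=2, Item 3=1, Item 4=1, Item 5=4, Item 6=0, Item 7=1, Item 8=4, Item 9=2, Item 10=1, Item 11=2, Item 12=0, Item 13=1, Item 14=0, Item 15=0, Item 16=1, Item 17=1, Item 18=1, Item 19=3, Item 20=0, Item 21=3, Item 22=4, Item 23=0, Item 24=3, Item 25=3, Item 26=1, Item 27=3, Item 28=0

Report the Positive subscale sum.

Positive items: 3, 6, 12, 20, 22, 23, 25.
Of these, items 22 & 23 are reverse-scored; reversed = (0+4) − raw = 4 − raw.
  item 3: 1
  item 6: 0
  item 12: 0
  item 20: 0
  item 22: 4 − 4 = 0
  item 23: 4 − 0 = 4
  item 25: 3
Sum = 1 + 0 + 0 + 0 + 0 + 4 + 3 = 8

8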